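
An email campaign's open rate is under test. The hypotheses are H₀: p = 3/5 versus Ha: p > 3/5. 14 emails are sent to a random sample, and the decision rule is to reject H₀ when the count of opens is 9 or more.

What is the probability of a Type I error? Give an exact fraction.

α = P(reject H₀ | H₀ true) = P(K ≥ 9 | p = 3/5), with K ~ Binomial(14, 3/5).
Adding the binomial terms for j = 9 through 14 with p = 3/5 yields 2965421097/6103515625.

2965421097/6103515625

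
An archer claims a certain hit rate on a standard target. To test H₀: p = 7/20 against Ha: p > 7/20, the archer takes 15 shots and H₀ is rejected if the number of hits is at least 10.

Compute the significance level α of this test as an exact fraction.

203869009270562307/16384000000000000000

Under H₀, S ~ Binomial(15, 7/20), and α = P(S ≥ 10).
Summing C(15,j)(7/20)^j(13/20)^{15−j} for j = 10,…,15 gives 203869009270562307/16384000000000000000.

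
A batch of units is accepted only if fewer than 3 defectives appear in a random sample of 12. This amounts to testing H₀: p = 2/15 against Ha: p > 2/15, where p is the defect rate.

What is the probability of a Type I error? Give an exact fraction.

5408352292624/25949267578125

Under H₀, X ~ Binomial(12, 2/15); the Type I error rate is P(X ≥ 3).
α = 1 − P(X ≤ 2) = 1 − 20540915285501/25949267578125 = 5408352292624/25949267578125.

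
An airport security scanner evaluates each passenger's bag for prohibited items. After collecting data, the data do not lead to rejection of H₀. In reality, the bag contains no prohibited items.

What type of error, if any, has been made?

The conventional null hypothesis here is that the bag contains no prohibited items.
The test retained a true H₀ — the decision matches the true state.

No error — this is a correct decision.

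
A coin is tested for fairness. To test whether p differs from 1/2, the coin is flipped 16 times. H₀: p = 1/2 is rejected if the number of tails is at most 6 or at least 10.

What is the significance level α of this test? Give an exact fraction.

Under H₀, X ~ Binomial(16, 1/2); α is the probability of landing in either tail, P(X ≤ 6) + P(X ≥ 10).
By symmetry, α = 2·P(X ≤ 6) = 2·(1 + 16 + 120 + 560 + 1820 + 4368 + 8008)/65536 = 29786/65536 = 14893/32768.

14893/32768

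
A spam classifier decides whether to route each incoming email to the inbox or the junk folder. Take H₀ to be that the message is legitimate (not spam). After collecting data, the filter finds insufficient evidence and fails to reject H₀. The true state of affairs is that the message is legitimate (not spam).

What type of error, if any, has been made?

Neither — the decision is correct.

The test retained a true H₀ — the decision matches the true state.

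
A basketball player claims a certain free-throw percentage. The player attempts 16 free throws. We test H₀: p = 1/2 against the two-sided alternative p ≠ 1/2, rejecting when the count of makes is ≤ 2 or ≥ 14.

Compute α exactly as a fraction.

α = P(Y ≤ 2 or Y ≥ 14 | p = 1/2), Y ~ Binomial(16, 1/2).
Each tail has probability (1 + 16 + 120)/65536; doubling gives α = 274/65536 = 137/32768.

137/32768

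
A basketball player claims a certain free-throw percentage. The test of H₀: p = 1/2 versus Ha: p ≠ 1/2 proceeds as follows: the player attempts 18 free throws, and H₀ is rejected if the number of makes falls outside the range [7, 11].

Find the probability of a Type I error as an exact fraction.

7795/32768

The significance level is the null-hypothesis probability of the rejection region {≤6} ∪ {≥12}.
By symmetry, α = 2·P(S ≤ 6) = 2·(1 + 18 + 153 + 816 + 3060 + 8568 + 18564)/262144 = 62360/262144 = 7795/32768.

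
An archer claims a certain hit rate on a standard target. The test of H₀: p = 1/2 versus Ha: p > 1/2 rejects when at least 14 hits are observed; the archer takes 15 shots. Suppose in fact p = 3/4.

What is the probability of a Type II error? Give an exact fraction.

Under the alternative p = 3/4, K ~ Binomial(15, 3/4); β is the probability the test does not reject, P(K < 14).
Equivalently, β = 1 − P(K ≥ 14) = 493824191/536870912.

493824191/536870912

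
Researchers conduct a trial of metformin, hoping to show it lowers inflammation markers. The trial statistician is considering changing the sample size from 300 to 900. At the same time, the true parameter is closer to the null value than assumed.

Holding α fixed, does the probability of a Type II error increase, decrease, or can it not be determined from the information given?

The first change alone would make β decrease; the second alone would make β increase. Which effect dominates depends on the magnitudes, which are not given.

Cannot be determined from the information given.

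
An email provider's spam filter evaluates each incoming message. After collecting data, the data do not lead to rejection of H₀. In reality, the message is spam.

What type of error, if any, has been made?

Type II error

The conventional null hypothesis here is that the message is legitimate (not spam).
H₀ was not rejected, but H₀ is actually false.
Failing to reject a false null hypothesis is a Type II error (false negative).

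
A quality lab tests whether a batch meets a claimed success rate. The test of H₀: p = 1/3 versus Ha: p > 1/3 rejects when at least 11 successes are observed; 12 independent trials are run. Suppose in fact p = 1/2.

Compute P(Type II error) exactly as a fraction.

Under the alternative p = 1/2, S ~ Binomial(12, 1/2); β is the probability the test does not reject, P(S < 11).
Equivalently, β = 1 − P(S ≥ 11) = 4083/4096.

4083/4096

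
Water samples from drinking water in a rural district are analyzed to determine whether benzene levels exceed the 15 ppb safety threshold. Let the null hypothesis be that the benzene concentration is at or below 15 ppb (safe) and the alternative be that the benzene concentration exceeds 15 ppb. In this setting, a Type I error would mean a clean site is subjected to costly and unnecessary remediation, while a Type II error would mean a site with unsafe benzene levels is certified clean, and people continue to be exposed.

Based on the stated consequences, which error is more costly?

Type II error

The Type II consequence (a site with unsafe benzene levels is certified clean, and people continue to be exposed) is more severe than the Type I consequence (a clean site is subjected to costly and unnecessary remediation).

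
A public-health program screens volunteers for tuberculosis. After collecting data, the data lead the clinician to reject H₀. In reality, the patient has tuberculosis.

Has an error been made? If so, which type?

The conventional null hypothesis here is that the patient does not have tuberculosis.
The test rejected a false H₀ — the decision matches the true state.

Neither — the decision is correct.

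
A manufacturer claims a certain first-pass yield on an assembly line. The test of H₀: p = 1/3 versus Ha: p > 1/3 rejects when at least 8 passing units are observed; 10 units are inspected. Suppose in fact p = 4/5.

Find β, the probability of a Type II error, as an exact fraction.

A Type II error is failing to reject when Ha holds: with p = 4/5, β = P(K ≤ 7).
Adding the binomial probabilities P(K=0)+…+P(K=7) at p = 4/5 gives 3146489/9765625.

3146489/9765625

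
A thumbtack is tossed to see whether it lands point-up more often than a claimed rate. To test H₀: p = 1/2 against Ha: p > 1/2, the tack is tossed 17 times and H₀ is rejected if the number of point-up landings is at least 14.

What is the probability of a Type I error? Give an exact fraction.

417/65536

α = P(reject H₀ | H₀ true) = P(S ≥ 14 | p = 1/2), with S ~ Binomial(17, 1/2).
That's C(17,14) + C(17,15) + C(17,16) + C(17,17) over 2^17, i.e. (680 + 136 + 17 + 1)/131072 = 834/131072 = 417/65536.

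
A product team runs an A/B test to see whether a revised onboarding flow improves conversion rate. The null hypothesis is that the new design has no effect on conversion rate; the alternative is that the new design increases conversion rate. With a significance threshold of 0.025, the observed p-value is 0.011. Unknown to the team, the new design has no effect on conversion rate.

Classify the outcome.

Since p = 0.011 < α = 0.025, H₀ is rejected.
H₀ is true (actually the new design has no effect on conversion rate).
Rejecting a true H₀ is a Type I error.

Type I error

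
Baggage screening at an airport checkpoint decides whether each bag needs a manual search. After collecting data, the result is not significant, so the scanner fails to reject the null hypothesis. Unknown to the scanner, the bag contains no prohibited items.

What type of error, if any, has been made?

Neither — the decision is correct.

The conventional null hypothesis here is that the bag contains no prohibited items.
The test retained a true H₀ — the decision matches the true state.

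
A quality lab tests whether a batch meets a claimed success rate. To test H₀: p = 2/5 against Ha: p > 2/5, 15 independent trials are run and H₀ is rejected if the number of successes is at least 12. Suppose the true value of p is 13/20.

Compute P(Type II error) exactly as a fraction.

6777270377107586237/8192000000000000000

β = P(fail to reject H₀ | Ha true) = P(K ≤ 11 | p = 13/20), K ~ Binomial(15, 13/20).
Equivalently, β = 1 − P(K ≥ 12) = 6777270377107586237/8192000000000000000.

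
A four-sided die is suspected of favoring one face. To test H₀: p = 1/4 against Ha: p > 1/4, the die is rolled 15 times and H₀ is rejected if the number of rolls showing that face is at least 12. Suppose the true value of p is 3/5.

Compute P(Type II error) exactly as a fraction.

27755679248/30517578125

Under the alternative p = 3/5, Y ~ Binomial(15, 3/5); β is the probability the test does not reject, P(Y < 12).
Equivalently, β = 1 − P(Y ≥ 12) = 27755679248/30517578125.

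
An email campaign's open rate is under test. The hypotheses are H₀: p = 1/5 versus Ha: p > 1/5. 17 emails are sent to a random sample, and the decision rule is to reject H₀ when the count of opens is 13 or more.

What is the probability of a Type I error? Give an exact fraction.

Under H₀, S ~ Binomial(17, 1/5), and α = P(S ≥ 13).
Summing C(17,j)(1/5)^j(4/5)^{17−j} for j = 13,…,17 gives 131009/152587890625.

131009/152587890625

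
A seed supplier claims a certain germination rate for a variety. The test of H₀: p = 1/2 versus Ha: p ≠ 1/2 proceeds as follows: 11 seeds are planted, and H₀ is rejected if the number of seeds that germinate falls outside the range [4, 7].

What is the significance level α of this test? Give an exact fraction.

29/128

Under H₀, Y ~ Binomial(11, 1/2); α is the probability of landing in either tail, P(Y ≤ 3) + P(Y ≥ 8).
Each tail has probability (1 + 11 + 55 + 165)/2048; doubling gives α = 464/2048 = 29/128.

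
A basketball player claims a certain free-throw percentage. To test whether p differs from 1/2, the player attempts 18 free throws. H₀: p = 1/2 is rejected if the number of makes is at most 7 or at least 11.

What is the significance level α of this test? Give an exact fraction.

15751/32768

α = P(Y ≤ 7 or Y ≥ 11 | p = 1/2), Y ~ Binomial(18, 1/2).
By symmetry, α = 2·P(Y ≤ 7) = 2·(1 + 18 + 153 + 816 + 3060 + 8568 + 18564 + 31824)/262144 = 126008/262144 = 15751/32768.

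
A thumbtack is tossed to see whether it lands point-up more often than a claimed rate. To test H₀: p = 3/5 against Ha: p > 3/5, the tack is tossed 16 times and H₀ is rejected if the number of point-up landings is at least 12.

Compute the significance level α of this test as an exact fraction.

1016646633/6103515625

α = P(reject H₀ | H₀ true) = P(Y ≥ 12 | p = 3/5), with Y ~ Binomial(16, 3/5).
P(Y ≥ 12) = Σ_{j=12}^{16} C(16,j)·(3/5)^j·(2/5)^{16-j} = 1016646633/6103515625.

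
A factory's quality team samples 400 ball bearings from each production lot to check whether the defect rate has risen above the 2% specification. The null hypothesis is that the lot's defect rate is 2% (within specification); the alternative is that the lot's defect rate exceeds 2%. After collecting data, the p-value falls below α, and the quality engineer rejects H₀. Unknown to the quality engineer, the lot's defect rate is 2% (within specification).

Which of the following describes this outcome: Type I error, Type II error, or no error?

H₀ was rejected, but H₀ is actually true.
Rejecting a true null hypothesis is a Type I error (false positive).

Type I error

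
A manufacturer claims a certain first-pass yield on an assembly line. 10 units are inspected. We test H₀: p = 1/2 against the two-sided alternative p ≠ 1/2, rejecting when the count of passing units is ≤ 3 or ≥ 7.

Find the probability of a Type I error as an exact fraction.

α = P(S ≤ 3 or S ≥ 7 | p = 1/2), S ~ Binomial(10, 1/2).
By symmetry, α = 2·P(S ≤ 3) = 2·(1 + 10 + 45 + 120)/1024 = 352/1024 = 11/32.

11/32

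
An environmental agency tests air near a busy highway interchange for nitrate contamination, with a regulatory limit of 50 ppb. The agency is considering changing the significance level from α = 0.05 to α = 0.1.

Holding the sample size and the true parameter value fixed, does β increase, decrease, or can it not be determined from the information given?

It decreases.

Relaxing α lowers the evidence threshold; under Ha, outcomes that previously fell short now trigger rejection.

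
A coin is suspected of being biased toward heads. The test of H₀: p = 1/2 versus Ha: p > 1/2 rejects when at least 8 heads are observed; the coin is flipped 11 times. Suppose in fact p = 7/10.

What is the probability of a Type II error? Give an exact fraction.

1076094153/2500000000

Under the alternative p = 7/10, X ~ Binomial(11, 7/10); β is the probability the test does not reject, P(X < 8).
Adding the binomial probabilities P(X=0)+…+P(X=7) at p = 7/10 gives 1076094153/2500000000.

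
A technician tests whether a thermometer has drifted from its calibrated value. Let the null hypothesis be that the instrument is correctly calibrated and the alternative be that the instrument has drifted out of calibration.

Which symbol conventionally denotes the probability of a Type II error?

P(Type II error) = P(fail to reject H₀ | H₀ false) = β.

β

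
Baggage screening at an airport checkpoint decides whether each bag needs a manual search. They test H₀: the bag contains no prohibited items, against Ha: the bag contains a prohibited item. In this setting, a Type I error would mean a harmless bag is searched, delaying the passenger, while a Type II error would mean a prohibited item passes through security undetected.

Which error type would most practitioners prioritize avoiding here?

The Type II consequence (a prohibited item passes through security undetected) is more severe than the Type I consequence (a harmless bag is searched, delaying the passenger).

Type II error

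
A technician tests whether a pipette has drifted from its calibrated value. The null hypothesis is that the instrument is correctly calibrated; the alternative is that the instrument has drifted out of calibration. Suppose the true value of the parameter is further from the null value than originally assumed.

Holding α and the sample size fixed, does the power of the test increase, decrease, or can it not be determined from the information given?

It increases.

The further the true parameter sits from the null value, the more of the Ha sampling distribution falls in the rejection region.
Since power = 1 − β and β decreases, power increases.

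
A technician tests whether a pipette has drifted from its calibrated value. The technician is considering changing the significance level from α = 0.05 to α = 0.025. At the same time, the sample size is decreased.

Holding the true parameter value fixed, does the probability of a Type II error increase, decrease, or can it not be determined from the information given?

Tightening α shrinks the rejection region. When Ha holds, fewer sample outcomes clear the stricter threshold, so more fall in the acceptance region. With less data the test statistic is noisier; under Ha, more outcomes land inside the acceptance region. Both changes push β in the same direction.

It increases.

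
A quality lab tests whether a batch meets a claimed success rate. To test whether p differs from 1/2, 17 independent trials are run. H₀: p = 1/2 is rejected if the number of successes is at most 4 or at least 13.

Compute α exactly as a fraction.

The significance level is the null-hypothesis probability of the rejection region {≤4} ∪ {≥13}.
By symmetry, α = 2·P(K ≤ 4) = 2·(1 + 17 + 136 + 680 + 2380)/131072 = 6428/131072 = 1607/32768.

1607/32768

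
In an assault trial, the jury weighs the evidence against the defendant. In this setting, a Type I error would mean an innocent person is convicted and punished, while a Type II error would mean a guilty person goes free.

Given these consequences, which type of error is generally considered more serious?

Type I error

The Type I consequence (an innocent person is convicted and punished) is more severe than the Type II consequence (a guilty person goes free).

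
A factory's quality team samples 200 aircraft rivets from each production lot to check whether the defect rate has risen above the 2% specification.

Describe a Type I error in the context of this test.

A Type I error would mean concluding that the lot's defect rate exceeds 2% when in fact the lot's defect rate is 2% (within specification).

With the conventional null hypothesis that the lot's defect rate is 2% (within specification):
A Type I error is rejecting H₀ when H₀ is true.
Here that means rejecting the lot and scrapping or reworking it when actually the lot's defect rate is 2% (within specification).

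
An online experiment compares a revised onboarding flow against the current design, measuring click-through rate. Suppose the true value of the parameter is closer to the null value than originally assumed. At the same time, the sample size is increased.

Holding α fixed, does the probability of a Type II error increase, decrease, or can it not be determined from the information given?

The first change alone would make β increase; the second alone would make β decrease. Which effect dominates depends on the magnitudes, which are not given.

Cannot be determined from the information given.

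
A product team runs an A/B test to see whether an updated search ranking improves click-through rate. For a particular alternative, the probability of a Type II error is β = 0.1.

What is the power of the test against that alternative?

0.9

Power = 1 − β = 1 − 0.1 = 0.9.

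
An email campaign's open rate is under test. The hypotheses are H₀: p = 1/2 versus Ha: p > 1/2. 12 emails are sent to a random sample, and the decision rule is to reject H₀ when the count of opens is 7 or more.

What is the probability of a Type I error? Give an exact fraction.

793/2048

α = P(reject H₀ | H₀ true) = P(Y ≥ 7 | p = 1/2), with Y ~ Binomial(12, 1/2).
That's C(12,7) + C(12,8) + C(12,9) + C(12,10) + C(12,11) + C(12,12) over 2^12, i.e. (792 + 495 + 220 + 66 + 12 + 1)/4096 = 1586/4096 = 793/2048.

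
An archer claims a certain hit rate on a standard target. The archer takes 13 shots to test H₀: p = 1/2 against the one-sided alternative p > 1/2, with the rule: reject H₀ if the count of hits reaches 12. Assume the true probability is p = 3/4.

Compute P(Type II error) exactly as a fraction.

3662863/4194304

A Type II error is failing to reject when Ha holds: with p = 3/4, β = P(X ≤ 11).
Equivalently, β = 1 − P(X ≥ 12) = 3662863/4194304.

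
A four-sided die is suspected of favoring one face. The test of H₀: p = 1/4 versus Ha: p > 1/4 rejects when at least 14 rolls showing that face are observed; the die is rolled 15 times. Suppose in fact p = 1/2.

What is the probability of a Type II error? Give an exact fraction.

2047/2048

A Type II error is failing to reject when Ha holds: with p = 1/2, β = P(K ≤ 13).
Equivalently, β = 1 − P(K ≥ 14) = 2047/2048.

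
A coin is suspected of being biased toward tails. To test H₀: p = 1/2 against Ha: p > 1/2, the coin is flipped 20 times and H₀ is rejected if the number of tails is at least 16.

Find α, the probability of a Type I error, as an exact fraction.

1549/262144

α = P(reject H₀ | H₀ true) = P(K ≥ 16 | p = 1/2), with K ~ Binomial(20, 1/2).
Summing the upper tail: (4845 + 1140 + 190 + 20 + 1) / 2^20 = 6196/1048576 = 1549/262144.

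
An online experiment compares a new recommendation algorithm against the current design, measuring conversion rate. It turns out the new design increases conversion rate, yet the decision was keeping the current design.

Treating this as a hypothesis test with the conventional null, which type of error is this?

The null hypothesis here is that the new design has no effect on conversion rate.
'Keeping the current design' corresponds to failing to reject H₀.
H₀ was not rejected but H₀ is false — a Type II error (false negative).

Type II error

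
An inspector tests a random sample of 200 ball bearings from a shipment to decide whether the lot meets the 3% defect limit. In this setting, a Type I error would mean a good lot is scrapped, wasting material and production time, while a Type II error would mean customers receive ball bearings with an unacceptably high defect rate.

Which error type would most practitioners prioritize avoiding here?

The Type II consequence (customers receive ball bearings with an unacceptably high defect rate) is more severe than the Type I consequence (a good lot is scrapped, wasting material and production time).

Type II error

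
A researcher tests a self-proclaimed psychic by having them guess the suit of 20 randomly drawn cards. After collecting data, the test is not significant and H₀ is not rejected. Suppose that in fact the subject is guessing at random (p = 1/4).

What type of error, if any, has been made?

The conventional null hypothesis here is that the subject is guessing at random (p = 1/4).
The test retained a true H₀ — the decision matches the true state.

No error — this is a correct decision.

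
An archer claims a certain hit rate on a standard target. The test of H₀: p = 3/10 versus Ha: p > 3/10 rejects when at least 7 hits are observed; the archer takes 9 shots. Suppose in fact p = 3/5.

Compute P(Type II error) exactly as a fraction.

1500416/1953125

A Type II error is failing to reject when Ha holds: with p = 3/5, β = P(S ≤ 6).
Equivalently, β = 1 − P(S ≥ 7) = 1500416/1953125.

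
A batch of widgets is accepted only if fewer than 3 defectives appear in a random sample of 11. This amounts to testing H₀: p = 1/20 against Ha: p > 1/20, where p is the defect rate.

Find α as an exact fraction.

α = P(reject H₀ | H₀ true) = P(S ≥ 3 | p = 1/20), S ~ Binomial(11, 1/20).
Computing the lower-tail complement: 1 − 322687697779/327680000000 = 4992302221/327680000000.

4992302221/327680000000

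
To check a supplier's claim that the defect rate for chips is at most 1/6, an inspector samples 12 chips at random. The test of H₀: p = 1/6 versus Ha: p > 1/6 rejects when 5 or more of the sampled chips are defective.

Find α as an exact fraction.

The significance level is the probability, assuming p = 1/6, of seeing 5 or more defectives in 12 draws.
α = 1 − P(Y ≤ 4) = 1 − 349609375/362797056 = 13187681/362797056.

13187681/362797056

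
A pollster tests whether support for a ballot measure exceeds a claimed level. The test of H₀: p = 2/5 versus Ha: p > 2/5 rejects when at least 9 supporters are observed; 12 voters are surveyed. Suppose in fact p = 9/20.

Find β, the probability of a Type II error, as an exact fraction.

β = P(fail to reject H₀ | Ha true) = P(K ≤ 8 | p = 9/20), K ~ Binomial(12, 9/20).
Summing C(12,j)·(9/20)^j·(11/20)^{12-j} for j = 0..8 gives 790057068555953/819200000000000.

790057068555953/819200000000000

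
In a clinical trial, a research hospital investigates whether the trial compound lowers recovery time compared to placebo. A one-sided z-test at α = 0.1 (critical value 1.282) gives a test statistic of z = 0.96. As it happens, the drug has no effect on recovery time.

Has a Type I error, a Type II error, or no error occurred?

Neither — the decision is correct.

The conventional null hypothesis is that the drug has no effect on recovery time.
Since z = 0.96 ≤ z* = 1.282, H₀ is not rejected.
H₀ is true (actually the drug has no effect on recovery time).
The decision matches the true state — no error.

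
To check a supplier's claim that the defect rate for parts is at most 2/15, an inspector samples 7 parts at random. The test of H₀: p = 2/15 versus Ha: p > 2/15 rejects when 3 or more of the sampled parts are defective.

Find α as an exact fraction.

623128/11390625

Under H₀, X ~ Binomial(7, 2/15); the Type I error rate is P(X ≥ 3).
Computing the lower-tail complement: 1 − 10767497/11390625 = 623128/11390625.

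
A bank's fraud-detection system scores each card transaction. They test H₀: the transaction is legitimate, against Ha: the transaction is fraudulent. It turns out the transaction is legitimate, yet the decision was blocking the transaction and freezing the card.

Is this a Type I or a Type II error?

Type I error

'Blocking the transaction and freezing the card' corresponds to rejecting H₀.
H₀ was rejected but H₀ is true — a Type I error (false positive).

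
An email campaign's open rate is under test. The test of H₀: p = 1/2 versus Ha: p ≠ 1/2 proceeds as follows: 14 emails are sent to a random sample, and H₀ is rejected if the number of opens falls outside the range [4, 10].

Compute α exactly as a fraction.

The significance level is the null-hypothesis probability of the rejection region {≤3} ∪ {≥11}.
Each tail has probability (1 + 14 + 91 + 364)/16384; doubling gives α = 940/16384 = 235/4096.

235/4096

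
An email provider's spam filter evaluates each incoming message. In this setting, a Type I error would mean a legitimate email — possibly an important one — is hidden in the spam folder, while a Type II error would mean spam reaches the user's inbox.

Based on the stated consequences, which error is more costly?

The Type I consequence (a legitimate email — possibly an important one — is hidden in the spam folder) is more severe than the Type II consequence (spam reaches the user's inbox).

Type I error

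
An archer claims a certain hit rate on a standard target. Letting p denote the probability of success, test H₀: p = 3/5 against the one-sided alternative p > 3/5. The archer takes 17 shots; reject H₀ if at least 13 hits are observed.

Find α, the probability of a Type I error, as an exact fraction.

19225941057/152587890625

Under H₀, X ~ Binomial(17, 3/5), and α = P(X ≥ 13).
Adding the binomial terms for j = 13 through 17 with p = 3/5 yields 19225941057/152587890625.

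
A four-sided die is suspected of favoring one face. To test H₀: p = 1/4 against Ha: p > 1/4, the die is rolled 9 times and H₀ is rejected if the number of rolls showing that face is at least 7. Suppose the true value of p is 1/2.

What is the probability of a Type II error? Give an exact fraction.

233/256

Under the alternative p = 1/2, K ~ Binomial(9, 1/2); β is the probability the test does not reject, P(K < 7).
Summing C(9,j)·(1/2)^j·(1/2)^{9-j} for j = 0..6 gives 233/256.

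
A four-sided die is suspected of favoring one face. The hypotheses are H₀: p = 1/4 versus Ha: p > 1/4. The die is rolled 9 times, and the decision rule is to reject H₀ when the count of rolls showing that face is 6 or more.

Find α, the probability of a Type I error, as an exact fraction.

The Type I error probability is α = P(S ≥ 6) computed under H₀, where S ~ Binomial(9, 1/4).
P(S ≥ 6) = Σ_{j=6}^{9} C(9,j)·(1/4)^j·(3/4)^{9-j} = 655/65536.

655/65536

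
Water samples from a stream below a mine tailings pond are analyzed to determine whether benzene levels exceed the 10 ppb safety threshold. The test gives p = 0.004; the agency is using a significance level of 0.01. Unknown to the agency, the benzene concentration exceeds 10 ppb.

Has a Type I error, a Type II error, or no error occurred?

The conventional null hypothesis is that the benzene concentration is at or below 10 ppb (safe).
Since p = 0.004 < α = 0.01, H₀ is rejected.
H₀ is false (actually the benzene concentration exceeds 10 ppb).
The decision matches the true state — no error.

Neither — the decision is correct.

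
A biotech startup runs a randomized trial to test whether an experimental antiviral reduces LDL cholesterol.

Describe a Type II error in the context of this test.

A Type II error would mean concluding that the drug has no effect on LDL cholesterol (or at least failing to establish that the drug reduces LDL cholesterol) when in fact the drug reduces LDL cholesterol.

With the conventional null hypothesis that the drug has no effect on LDL cholesterol:
A Type II error is failing to reject H₀ when H₀ is false.
Here that means concluding there is insufficient evidence that the drug works when actually the drug reduces LDL cholesterol.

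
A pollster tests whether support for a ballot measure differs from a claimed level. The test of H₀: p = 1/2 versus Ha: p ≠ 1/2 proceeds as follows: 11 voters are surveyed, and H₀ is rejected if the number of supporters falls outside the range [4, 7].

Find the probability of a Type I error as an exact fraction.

Under H₀, K ~ Binomial(11, 1/2); α is the probability of landing in either tail, P(K ≤ 3) + P(K ≥ 8).
By symmetry, α = 2·P(K ≤ 3) = 2·(1 + 11 + 55 + 165)/2048 = 464/2048 = 29/128.

29/128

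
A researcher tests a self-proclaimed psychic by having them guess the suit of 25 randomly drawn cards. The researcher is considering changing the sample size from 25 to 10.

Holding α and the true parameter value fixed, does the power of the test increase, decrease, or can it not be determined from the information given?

It decreases.

With less data the test statistic is noisier; under Ha, more outcomes land inside the acceptance region.
Since power = 1 − β and β increases, power decreases.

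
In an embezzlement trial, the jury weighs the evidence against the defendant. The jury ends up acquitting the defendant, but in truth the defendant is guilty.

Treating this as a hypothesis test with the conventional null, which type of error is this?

Type II error

The null hypothesis here is that the defendant is innocent.
'Acquitting the defendant' corresponds to failing to reject H₀.
H₀ was not rejected but H₀ is false — a Type II error (false negative).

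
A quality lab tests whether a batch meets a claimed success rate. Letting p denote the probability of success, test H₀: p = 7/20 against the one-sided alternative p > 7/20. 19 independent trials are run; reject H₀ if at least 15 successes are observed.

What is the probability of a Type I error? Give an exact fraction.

α = P(reject H₀ | H₀ true) = P(K ≥ 15 | p = 7/20), with K ~ Binomial(19, 7/20).
Summing C(19,j)(7/20)^j(13/20)^{19−j} for j = 15,…,19 gives 30172619187361172599/262144000000000000000000.

30172619187361172599/262144000000000000000000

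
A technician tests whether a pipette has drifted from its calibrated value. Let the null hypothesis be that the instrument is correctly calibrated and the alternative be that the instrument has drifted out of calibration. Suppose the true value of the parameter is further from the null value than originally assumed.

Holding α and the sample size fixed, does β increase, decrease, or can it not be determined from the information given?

It decreases.

The further the true parameter sits from the null value, the more of the Ha sampling distribution falls in the rejection region.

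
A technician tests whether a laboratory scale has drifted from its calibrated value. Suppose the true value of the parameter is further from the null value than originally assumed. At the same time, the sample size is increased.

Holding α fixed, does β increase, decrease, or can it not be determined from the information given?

It decreases.

The further the true parameter sits from the null value, the more of the Ha sampling distribution falls in the rejection region. More data shrinks sampling variability; the test statistic under Ha concentrates further from the null value, making rejection more likely. Both changes push β in the same direction.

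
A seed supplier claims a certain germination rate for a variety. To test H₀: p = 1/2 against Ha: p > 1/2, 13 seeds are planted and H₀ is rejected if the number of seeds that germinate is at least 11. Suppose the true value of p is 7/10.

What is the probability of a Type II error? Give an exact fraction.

7788298257/9765625000

Under the alternative p = 7/10, X ~ Binomial(13, 7/10); β is the probability the test does not reject, P(X < 11).
Summing C(13,j)·(7/10)^j·(3/10)^{13-j} for j = 0..10 gives 7788298257/9765625000.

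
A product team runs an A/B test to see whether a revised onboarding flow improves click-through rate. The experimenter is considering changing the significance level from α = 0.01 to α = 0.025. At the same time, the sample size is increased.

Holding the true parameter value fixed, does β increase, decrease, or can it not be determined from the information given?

A larger α widens the rejection region, so when the alternative is true more outcomes lead to rejection — failing to reject becomes less likely. Increasing n separates the H₀ and Ha sampling distributions, so under Ha fewer outcomes land in the acceptance region. Both changes push β in the same direction.

It decreases.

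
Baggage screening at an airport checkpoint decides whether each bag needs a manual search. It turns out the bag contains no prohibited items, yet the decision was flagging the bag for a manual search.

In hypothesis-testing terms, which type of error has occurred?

The null hypothesis here is that the bag contains no prohibited items.
'Flagging the bag for a manual search' corresponds to rejecting H₀.
H₀ was rejected but H₀ is true — a Type I error (false positive).

Type I error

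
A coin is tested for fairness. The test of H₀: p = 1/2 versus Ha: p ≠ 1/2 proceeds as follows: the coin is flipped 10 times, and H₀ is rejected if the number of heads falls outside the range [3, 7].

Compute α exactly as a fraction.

7/64

Under H₀, S ~ Binomial(10, 1/2); α is the probability of landing in either tail, P(S ≤ 2) + P(S ≥ 8).
Each tail has probability (1 + 10 + 45)/1024; doubling gives α = 112/1024 = 7/64.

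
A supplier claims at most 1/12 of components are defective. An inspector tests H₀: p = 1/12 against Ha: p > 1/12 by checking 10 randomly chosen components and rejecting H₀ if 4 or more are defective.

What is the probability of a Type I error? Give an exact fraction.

α = P(reject H₀ | H₀ true) = P(Y ≥ 4 | p = 1/12), Y ~ Binomial(10, 1/12).
Computing the lower-tail complement: 1 − 5125125973/5159780352 = 34654379/5159780352.

34654379/5159780352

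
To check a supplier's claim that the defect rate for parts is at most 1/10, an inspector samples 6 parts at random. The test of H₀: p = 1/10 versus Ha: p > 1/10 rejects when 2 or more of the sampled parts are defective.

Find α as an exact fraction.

α = P(reject H₀ | H₀ true) = P(Y ≥ 2 | p = 1/10), Y ~ Binomial(6, 1/10).
Computing the lower-tail complement: 1 − 177147/200000 = 22853/200000.

22853/200000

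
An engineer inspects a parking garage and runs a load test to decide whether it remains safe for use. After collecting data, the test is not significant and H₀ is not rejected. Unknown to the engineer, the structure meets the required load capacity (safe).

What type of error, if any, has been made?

No error (correct decision).

The conventional null hypothesis here is that the structure meets the required load capacity (safe).
The test retained a true H₀ — the decision matches the true state.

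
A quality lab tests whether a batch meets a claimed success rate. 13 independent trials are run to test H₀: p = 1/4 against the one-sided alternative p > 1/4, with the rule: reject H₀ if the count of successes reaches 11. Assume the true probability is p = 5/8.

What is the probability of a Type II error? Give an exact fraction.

Under the alternative p = 5/8, Y ~ Binomial(13, 5/8); β is the probability the test does not reject, P(Y < 11).
Equivalently, β = 1 − P(Y ≥ 11) = 252368141319/274877906944.

252368141319/274877906944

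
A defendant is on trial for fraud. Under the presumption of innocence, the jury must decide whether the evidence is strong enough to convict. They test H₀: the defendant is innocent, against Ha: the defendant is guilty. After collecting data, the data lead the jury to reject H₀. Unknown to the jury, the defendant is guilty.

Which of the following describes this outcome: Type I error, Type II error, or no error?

The test rejected a false H₀ — the decision matches the true state.

Neither — the decision is correct.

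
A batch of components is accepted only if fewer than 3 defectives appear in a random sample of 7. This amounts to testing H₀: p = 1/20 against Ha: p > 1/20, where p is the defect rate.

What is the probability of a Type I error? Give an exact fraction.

The significance level is the probability, assuming p = 1/20, of seeing 3 or more defectives in 7 draws.
Via the complement, α = 1 − Σ_{j=0}^{2} C(7,j)(1/20)^j(19/20)^{7-j} = 961803/256000000.

961803/256000000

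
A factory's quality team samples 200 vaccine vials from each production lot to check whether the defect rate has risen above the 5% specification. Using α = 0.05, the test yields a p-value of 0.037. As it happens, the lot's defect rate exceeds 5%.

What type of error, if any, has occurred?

Neither — the decision is correct.

The conventional null hypothesis is that the lot's defect rate is 5% (within specification).
Since p = 0.037 < α = 0.05, H₀ is rejected.
H₀ is false (actually the lot's defect rate exceeds 5%).
The decision matches the true state — no error.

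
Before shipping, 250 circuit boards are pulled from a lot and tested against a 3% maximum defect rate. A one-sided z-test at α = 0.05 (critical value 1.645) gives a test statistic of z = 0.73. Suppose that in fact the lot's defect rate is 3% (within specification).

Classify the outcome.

No error — this is a correct decision.

The conventional null hypothesis is that the lot's defect rate is 3% (within specification).
Since z = 0.73 ≤ z* = 1.645, H₀ is not rejected.
H₀ is true (actually the lot's defect rate is 3% (within specification)).
The decision matches the true state — no error.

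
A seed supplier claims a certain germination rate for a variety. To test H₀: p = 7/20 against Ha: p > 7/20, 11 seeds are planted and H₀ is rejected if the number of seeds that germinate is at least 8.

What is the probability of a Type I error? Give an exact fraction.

62680681273/5120000000000

The Type I error probability is α = P(K ≥ 8) computed under H₀, where K ~ Binomial(11, 7/20).
P(K ≥ 8) = Σ_{j=8}^{11} C(11,j)·(7/20)^j·(13/20)^{11-j} = 62680681273/5120000000000.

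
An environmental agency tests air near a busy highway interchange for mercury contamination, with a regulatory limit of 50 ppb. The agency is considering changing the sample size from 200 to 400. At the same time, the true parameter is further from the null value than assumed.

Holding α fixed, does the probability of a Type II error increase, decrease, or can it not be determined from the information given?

It decreases.

Increasing n separates the H₀ and Ha sampling distributions, so under Ha fewer outcomes land in the acceptance region. The further the true parameter sits from the null value, the more of the Ha sampling distribution falls in the rejection region. Both changes push β in the same direction.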